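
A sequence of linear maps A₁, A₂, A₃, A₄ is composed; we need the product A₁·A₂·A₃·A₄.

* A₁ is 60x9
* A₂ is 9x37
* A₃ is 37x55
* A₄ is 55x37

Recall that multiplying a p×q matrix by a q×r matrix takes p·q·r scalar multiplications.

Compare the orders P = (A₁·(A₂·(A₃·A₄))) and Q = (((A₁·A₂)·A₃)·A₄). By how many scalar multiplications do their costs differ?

156584

Order P = (A₁·(A₂·(A₃·A₄))): (A₃·A₄): 37×55 by 55×37 → 37×37, cost 37·55·37 = 75295; (A₂·(A₃·A₄)): 9×37 by 37×37 → 9×37, cost 9·37·37 = 12321; cumulative 87616; (A₁·(A₂·(A₃·A₄))): 60×9 by 9×37 → 60×37, cost 60·9·37 = 19980; cumulative 107596. Total 107596.
Order Q = (((A₁·A₂)·A₃)·A₄): (A₁·A₂): 60×9 by 9×37 → 60×37, cost 60·9·37 = 19980; ((A₁·A₂)·A₃): 60×37 by 37×55 → 60×55, cost 60·37·55 = 122100; cumulative 142080; (((A₁·A₂)·A₃)·A₄): 60×55 by 55×37 → 60×37, cost 60·55·37 = 122100; cumulative 264180. Total 264180.
Difference: |107596 − 264180| = 156584.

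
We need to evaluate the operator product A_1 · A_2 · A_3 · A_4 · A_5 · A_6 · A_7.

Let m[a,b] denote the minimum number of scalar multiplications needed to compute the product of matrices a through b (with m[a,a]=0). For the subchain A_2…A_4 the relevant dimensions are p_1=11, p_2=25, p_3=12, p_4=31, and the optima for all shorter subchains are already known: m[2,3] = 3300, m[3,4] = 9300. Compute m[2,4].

m[2,4] = min over k∈[2,3] of m[2,k]+m[k+1,4]+p_{1}·p_k·p_{4}.
k=2: 0 + 9300 + 11·25·31 = 17825; k=3: 3300 + 0 + 11·12·31 = 7392.
Minimum: 7392 at k=3.

7392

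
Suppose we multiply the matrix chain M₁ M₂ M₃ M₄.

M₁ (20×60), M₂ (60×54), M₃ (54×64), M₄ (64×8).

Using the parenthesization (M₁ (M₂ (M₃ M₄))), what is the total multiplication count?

(M₃ M₄): 54×64 by 64×8 → 54×8, cost 54·64·8 = 27648
(M₂ (M₃ M₄)): 60×54 by 54×8 → 60×8, cost 60·54·8 = 25920; cumulative 53568
(M₁ (M₂ (M₃ M₄))): 20×60 by 60×8 → 20×8, cost 20·60·8 = 9600; cumulative 63168
Total: 63168 scalar multiplications.

63168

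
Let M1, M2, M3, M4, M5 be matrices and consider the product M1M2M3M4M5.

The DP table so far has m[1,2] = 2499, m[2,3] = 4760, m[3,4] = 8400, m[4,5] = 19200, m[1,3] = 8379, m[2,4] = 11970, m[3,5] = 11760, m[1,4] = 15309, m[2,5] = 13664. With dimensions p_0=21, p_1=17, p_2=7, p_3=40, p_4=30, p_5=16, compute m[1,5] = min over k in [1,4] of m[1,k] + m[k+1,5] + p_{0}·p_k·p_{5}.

16611

m[1,5] = min over k∈[1,4] of m[1,k]+m[k+1,5]+p_{0}·p_k·p_{5}.
k=1: 0 + 13664 + 21·17·16 = 19376; k=2: 2499 + 11760 + 21·7·16 = 16611; k=3: 8379 + 19200 + 21·40·16 = 41019; k=4: 15309 + 0 + 21·30·16 = 25389.
Minimum: 16611 at k=2.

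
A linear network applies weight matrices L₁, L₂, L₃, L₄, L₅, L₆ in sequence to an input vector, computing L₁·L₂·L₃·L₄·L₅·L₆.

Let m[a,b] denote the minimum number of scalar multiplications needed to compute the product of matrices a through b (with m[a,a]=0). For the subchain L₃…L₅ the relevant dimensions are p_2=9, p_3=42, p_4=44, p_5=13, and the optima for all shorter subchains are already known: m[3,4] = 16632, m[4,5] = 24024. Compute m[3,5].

21780

m[3,5] = min over k∈[3,4] of m[3,k]+m[k+1,5]+p_{2}·p_k·p_{5}.
k=3: 0 + 24024 + 9·42·13 = 28938; k=4: 16632 + 0 + 9·44·13 = 21780.
Minimum: 21780 at k=4.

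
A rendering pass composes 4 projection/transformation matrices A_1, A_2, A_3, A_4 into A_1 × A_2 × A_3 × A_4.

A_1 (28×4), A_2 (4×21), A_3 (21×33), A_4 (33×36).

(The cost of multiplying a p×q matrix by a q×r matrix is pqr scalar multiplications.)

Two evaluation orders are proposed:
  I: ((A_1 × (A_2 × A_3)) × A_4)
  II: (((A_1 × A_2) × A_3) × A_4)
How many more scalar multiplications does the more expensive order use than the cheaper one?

Order I = ((A_1 × (A_2 × A_3)) × A_4): (A_2 × A_3): 4×21 by 21×33 → 4×33, cost 4·21·33 = 2772; (A_1 × (A_2 × A_3)): 28×4 by 4×33 → 28×33, cost 28·4·33 = 3696; cumulative 6468; ((A_1 × (A_2 × A_3)) × A_4): 28×33 by 33×36 → 28×36, cost 28·33·36 = 33264; cumulative 39732. Total 39732.
Order II = (((A_1 × A_2) × A_3) × A_4): (A_1 × A_2): 28×4 by 4×21 → 28×21, cost 28·4·21 = 2352; ((A_1 × A_2) × A_3): 28×21 by 21×33 → 28×33, cost 28·21·33 = 19404; cumulative 21756; (((A_1 × A_2) × A_3) × A_4): 28×33 by 33×36 → 28×36, cost 28·33·36 = 33264; cumulative 55020. Total 55020.
Difference: |39732 − 55020| = 15288.

15288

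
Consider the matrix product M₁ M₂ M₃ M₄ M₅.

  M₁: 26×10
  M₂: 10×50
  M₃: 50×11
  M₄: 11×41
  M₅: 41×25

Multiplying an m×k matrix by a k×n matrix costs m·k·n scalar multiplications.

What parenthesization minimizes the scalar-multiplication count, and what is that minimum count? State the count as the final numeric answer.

Adjacent pairs: M₁M₂ = 26·10·50 = 13000; M₂M₃ = 10·50·11 = 5500; M₃M₄ = 50·11·41 = 22550; M₄M₅ = 11·41·25 = 11275.
Length 3: M₁..M₃: k=1: 0+5500+26·10·11=8360; k=2: 13000+0+26·50·11=27300 → min 8360 | M₂..M₄: k=2: 0+22550+10·50·41=43050; k=3: 5500+0+10·11·41=10010 → min 10010 | M₃..M₅: k=3: 0+11275+50·11·25=25025; k=4: 22550+0+50·41·25=73800 → min 25025.
Length 4: M₁..M₄: k=1: 0+10010+26·10·41=20670; k=2: 13000+22550+26·50·41=88850; k=3: 8360+0+26·11·41=20086 → min 20086 | M₂..M₅: k=2: 0+25025+10·50·25=37525; k=3: 5500+11275+10·11·25=19525; k=4: 10010+0+10·41·25=20260 → min 19525.
Length 5: M₁..M₅: k=1: 0+19525+26·10·25=26025; k=2: 13000+25025+26·50·25=70525; k=3: 8360+11275+26·11·25=26785; k=4: 20086+0+26·41·25=46736 → min 26025.
Optimal parenthesization: (M₁ ((M₂ M₃) (M₄ M₅))) with cost 26025.

26025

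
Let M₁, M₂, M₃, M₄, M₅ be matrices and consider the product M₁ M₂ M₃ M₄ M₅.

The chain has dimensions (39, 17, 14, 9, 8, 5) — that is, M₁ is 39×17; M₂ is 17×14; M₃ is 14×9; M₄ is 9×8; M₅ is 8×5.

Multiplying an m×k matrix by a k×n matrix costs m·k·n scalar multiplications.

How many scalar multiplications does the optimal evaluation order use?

5495

Adjacent pairs: M₁M₂ = 39·17·14 = 9282; M₂M₃ = 17·14·9 = 2142; M₃M₄ = 14·9·8 = 1008; M₄M₅ = 9·8·5 = 360.
Length 3: M₁..M₃: k=1: 0+2142+39·17·9=8109; k=2: 9282+0+39·14·9=14196 → min 8109 | M₂..M₄: k=2: 0+1008+17·14·8=2912; k=3: 2142+0+17·9·8=3366 → min 2912 | M₃..M₅: k=3: 0+360+14·9·5=990; k=4: 1008+0+14·8·5=1568 → min 990.
Length 4: M₁..M₄: k=1: 0+2912+39·17·8=8216; k=2: 9282+1008+39·14·8=14658; k=3: 8109+0+39·9·8=10917 → min 8216 | M₂..M₅: k=2: 0+990+17·14·5=2180; k=3: 2142+360+17·9·5=3267; k=4: 2912+0+17·8·5=3592 → min 2180.
Length 5: M₁..M₅: k=1: 0+2180+39·17·5=5495; k=2: 9282+990+39·14·5=13002; k=3: 8109+360+39·9·5=10224; k=4: 8216+0+39·8·5=9776 → min 5495.
Optimal order: (M₁ (M₂ (M₃ (M₄ M₅)))) with cost 5495.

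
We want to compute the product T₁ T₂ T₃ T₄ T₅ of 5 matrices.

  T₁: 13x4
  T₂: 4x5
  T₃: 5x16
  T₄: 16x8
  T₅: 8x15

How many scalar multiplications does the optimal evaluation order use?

Adjacent pairs: T₁T₂ = 13·4·5 = 260; T₂T₃ = 4·5·16 = 320; T₃T₄ = 5·16·8 = 640; T₄T₅ = 16·8·15 = 1920.
Length 3: T₁..T₃: k=1: 0+320+13·4·16=1152; k=2: 260+0+13·5·16=1300 → min 1152 | T₂..T₄: k=2: 0+640+4·5·8=800; k=3: 320+0+4·16·8=832 → min 800 | T₃..T₅: k=3: 0+1920+5·16·15=3120; k=4: 640+0+5·8·15=1240 → min 1240.
Length 4: T₁..T₄: k=1: 0+800+13·4·8=1216; k=2: 260+640+13·5·8=1420; k=3: 1152+0+13·16·8=2816 → min 1216 | T₂..T₅: k=2: 0+1240+4·5·15=1540; k=3: 320+1920+4·16·15=3200; k=4: 800+0+4·8·15=1280 → min 1280.
Length 5: T₁..T₅: k=1: 0+1280+13·4·15=2060; k=2: 260+1240+13·5·15=2475; k=3: 1152+1920+13·16·15=6192; k=4: 1216+0+13·8·15=2776 → min 2060.
Optimal order: (T₁ ((T₂ (T₃ T₄)) T₅)) with cost 2060.

2060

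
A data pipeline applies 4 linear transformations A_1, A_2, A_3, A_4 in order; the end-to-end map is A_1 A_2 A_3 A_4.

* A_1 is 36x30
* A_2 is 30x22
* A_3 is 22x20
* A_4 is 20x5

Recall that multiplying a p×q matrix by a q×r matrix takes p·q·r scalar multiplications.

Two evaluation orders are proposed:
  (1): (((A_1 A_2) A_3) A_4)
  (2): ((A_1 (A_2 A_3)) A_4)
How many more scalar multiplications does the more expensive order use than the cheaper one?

4800

Order (1) = (((A_1 A_2) A_3) A_4): (A_1 A_2): 36×30 by 30×22 → 36×22, cost 36·30·22 = 23760; ((A_1 A_2) A_3): 36×22 by 22×20 → 36×20, cost 36·22·20 = 15840; cumulative 39600; (((A_1 A_2) A_3) A_4): 36×20 by 20×5 → 36×5, cost 36·20·5 = 3600; cumulative 43200. Total 43200.
Order (2) = ((A_1 (A_2 A_3)) A_4): (A_2 A_3): 30×22 by 22×20 → 30×20, cost 30·22·20 = 13200; (A_1 (A_2 A_3)): 36×30 by 30×20 → 36×20, cost 36·30·20 = 21600; cumulative 34800; ((A_1 (A_2 A_3)) A_4): 36×20 by 20×5 → 36×5, cost 36·20·5 = 3600; cumulative 38400. Total 38400.
Difference: |43200 − 38400| = 4800.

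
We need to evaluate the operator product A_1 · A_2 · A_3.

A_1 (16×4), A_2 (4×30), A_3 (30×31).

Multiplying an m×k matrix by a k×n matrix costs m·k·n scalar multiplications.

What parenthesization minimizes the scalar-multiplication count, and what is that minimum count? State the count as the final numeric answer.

5704

(A_1 · (A_2 · A_3)): cost 5704.
((A_1 · A_2) · A_3): cost 16800.
Optimal: (A_1 · (A_2 · A_3)) with cost 5704.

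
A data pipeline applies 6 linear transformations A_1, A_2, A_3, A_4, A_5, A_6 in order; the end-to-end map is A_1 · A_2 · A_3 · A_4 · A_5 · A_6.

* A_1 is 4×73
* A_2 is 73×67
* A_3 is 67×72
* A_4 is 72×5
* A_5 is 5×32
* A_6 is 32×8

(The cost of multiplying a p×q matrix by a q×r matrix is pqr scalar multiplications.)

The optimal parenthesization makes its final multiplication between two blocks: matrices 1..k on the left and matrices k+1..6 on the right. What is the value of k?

Adjacent pairs: A_1A_2 = 4·73·67 = 19564; A_2A_3 = 73·67·72 = 352152; A_3A_4 = 67·72·5 = 24120; A_4A_5 = 72·5·32 = 11520; A_5A_6 = 5·32·8 = 1280.
Length 3: A_1..A_3: k=1: 0+352152+4·73·72=373176; k=2: 19564+0+4·67·72=38860 → min 38860 | A_2..A_4: k=2: 0+24120+73·67·5=48575; k=3: 352152+0+73·72·5=378432 → min 48575 | A_3..A_5: k=3: 0+11520+67·72·32=165888; k=4: 24120+0+67·5·32=34840 → min 34840 | A_4..A_6: k=4: 0+1280+72·5·8=4160; k=5: 11520+0+72·32·8=29952 → min 4160.
Length 4: A_1..A_4: k=1: 0+48575+4·73·5=50035; k=2: 19564+24120+4·67·5=45024; k=3: 38860+0+4·72·5=40300 → min 40300 | A_2..A_5: k=2: 0+34840+73·67·32=191352; k=3: 352152+11520+73·72·32=531864; k=4: 48575+0+73·5·32=60255 → min 60255 | A_3..A_6: k=3: 0+4160+67·72·8=42752; k=4: 24120+1280+67·5·8=28080; k=5: 34840+0+67·32·8=51992 → min 28080.
Length 5: A_1..A_5: k=1: 0+60255+4·73·32=69599; k=2: 19564+34840+4·67·32=62980; k=3: 38860+11520+4·72·32=59596; k=4: 40300+0+4·5·32=40940 → min 40940 | A_2..A_6: k=2: 0+28080+73·67·8=67208; k=3: 352152+4160+73·72·8=398360; k=4: 48575+1280+73·5·8=52775; k=5: 60255+0+73·32·8=78943 → min 52775.
Top-level splits: k=1: (A_1..A_1)·(A_2..A_6) → 0+52775+4·73·8 = 55111; k=2: (A_1..A_2)·(A_3..A_6) → 19564+28080+4·67·8 = 49788; k=3: (A_1..A_3)·(A_4..A_6) → 38860+4160+4·72·8 = 45324; k=4: (A_1..A_4)·(A_5..A_6) → 40300+1280+4·5·8 = 41740; k=5: (A_1..A_5)·(A_6..A_6) → 40940+0+4·32·8 = 41964.
Best split is after A_4, i.e. k = 4.

4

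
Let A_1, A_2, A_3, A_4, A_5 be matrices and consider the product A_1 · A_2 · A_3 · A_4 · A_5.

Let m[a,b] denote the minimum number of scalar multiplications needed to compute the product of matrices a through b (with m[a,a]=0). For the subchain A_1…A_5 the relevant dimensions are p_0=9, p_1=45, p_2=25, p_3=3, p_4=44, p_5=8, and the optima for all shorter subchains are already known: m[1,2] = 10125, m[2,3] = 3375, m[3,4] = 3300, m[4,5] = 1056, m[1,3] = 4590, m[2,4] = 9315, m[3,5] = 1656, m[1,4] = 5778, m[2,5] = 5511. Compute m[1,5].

m[1,5] = min over k∈[1,4] of m[1,k]+m[k+1,5]+p_{0}·p_k·p_{5}.
k=1: 0 + 5511 + 9·45·8 = 8751; k=2: 10125 + 1656 + 9·25·8 = 13581; k=3: 4590 + 1056 + 9·3·8 = 5862; k=4: 5778 + 0 + 9·44·8 = 8946.
Minimum: 5862 at k=3.

5862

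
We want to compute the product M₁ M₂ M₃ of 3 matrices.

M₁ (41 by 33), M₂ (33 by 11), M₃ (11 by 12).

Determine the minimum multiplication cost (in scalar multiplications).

Order (M₁ (M₂ M₃)): (M₂ M₃): 33×11 by 11×12 → 33×12, cost 33·11·12 = 4356; (M₁ (M₂ M₃)): 41×33 by 33×12 → 41×12, cost 41·33·12 = 16236; cumulative 20592. Total 20592.
Order ((M₁ M₂) M₃): (M₁ M₂): 41×33 by 33×11 → 41×11, cost 41·33·11 = 14883; ((M₁ M₂) M₃): 41×11 by 11×12 → 41×12, cost 41·11·12 = 5412; cumulative 20295. Total 20295.
Minimum: 20295.

20295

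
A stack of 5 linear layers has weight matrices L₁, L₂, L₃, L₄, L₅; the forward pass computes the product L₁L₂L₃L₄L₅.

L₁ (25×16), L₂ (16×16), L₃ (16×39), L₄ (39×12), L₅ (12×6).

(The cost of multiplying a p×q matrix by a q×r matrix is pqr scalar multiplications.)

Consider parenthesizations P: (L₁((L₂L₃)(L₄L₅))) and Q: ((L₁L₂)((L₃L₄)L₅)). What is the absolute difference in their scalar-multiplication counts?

Order P = (L₁((L₂L₃)(L₄L₅))): (L₂L₃): 16×16 by 16×39 → 16×39, cost 16·16·39 = 9984; (L₄L₅): 39×12 by 12×6 → 39×6, cost 39·12·6 = 2808; ((L₂L₃)(L₄L₅)): 16×39 by 39×6 → 16×6, cost 16·39·6 = 3744; cumulative 16536; (L₁((L₂L₃)(L₄L₅))): 25×16 by 16×6 → 25×6, cost 25·16·6 = 2400; cumulative 18936. Total 18936.
Order Q = ((L₁L₂)((L₃L₄)L₅)): (L₁L₂): 25×16 by 16×16 → 25×16, cost 25·16·16 = 6400; (L₃L₄): 16×39 by 39×12 → 16×12, cost 16·39·12 = 7488; ((L₃L₄)L₅): 16×12 by 12×6 → 16×6, cost 16·12·6 = 1152; cumulative 8640; ((L₁L₂)((L₃L₄)L₅)): 25×16 by 16×6 → 25×6, cost 25·16·6 = 2400; cumulative 17440. Total 17440.
Difference: |18936 − 17440| = 1496.

1496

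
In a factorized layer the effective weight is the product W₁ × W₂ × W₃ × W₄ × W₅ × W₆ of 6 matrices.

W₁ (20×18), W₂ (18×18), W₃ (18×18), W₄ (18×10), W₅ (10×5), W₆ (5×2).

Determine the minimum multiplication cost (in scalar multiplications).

2476

Adjacent pairs: W₁W₂ = 20·18·18 = 6480; W₂W₃ = 18·18·18 = 5832; W₃W₄ = 18·18·10 = 3240; W₄W₅ = 18·10·5 = 900; W₅W₆ = 10·5·2 = 100.
Length 3: W₁..W₃: k=1: 0+5832+20·18·18=12312; k=2: 6480+0+20·18·18=12960 → min 12312 | W₂..W₄: k=2: 0+3240+18·18·10=6480; k=3: 5832+0+18·18·10=9072 → min 6480 | W₃..W₅: k=3: 0+900+18·18·5=2520; k=4: 3240+0+18·10·5=4140 → min 2520 | W₄..W₆: k=4: 0+100+18·10·2=460; k=5: 900+0+18·5·2=1080 → min 460.
Length 4: W₁..W₄: k=1: 0+6480+20·18·10=10080; k=2: 6480+3240+20·18·10=13320; k=3: 12312+0+20·18·10=15912 → min 10080 | W₂..W₅: k=2: 0+2520+18·18·5=4140; k=3: 5832+900+18·18·5=8352; k=4: 6480+0+18·10·5=7380 → min 4140 | W₃..W₆: k=3: 0+460+18·18·2=1108; k=4: 3240+100+18·10·2=3700; k=5: 2520+0+18·5·2=2700 → min 1108.
Length 5: W₁..W₅: k=1: 0+4140+20·18·5=5940; k=2: 6480+2520+20·18·5=10800; k=3: 12312+900+20·18·5=15012; k=4: 10080+0+20·10·5=11080 → min 5940 | W₂..W₆: k=2: 0+1108+18·18·2=1756; k=3: 5832+460+18·18·2=6940; k=4: 6480+100+18·10·2=6940; k=5: 4140+0+18·5·2=4320 → min 1756.
Length 6: W₁..W₆: k=1: 0+1756+20·18·2=2476; k=2: 6480+1108+20·18·2=8308; k=3: 12312+460+20·18·2=13492; k=4: 10080+100+20·10·2=10580; k=5: 5940+0+20·5·2=6140 → min 2476.
Optimal order: (W₁ × (W₂ × (W₃ × (W₄ × (W₅ × W₆))))) with cost 2476.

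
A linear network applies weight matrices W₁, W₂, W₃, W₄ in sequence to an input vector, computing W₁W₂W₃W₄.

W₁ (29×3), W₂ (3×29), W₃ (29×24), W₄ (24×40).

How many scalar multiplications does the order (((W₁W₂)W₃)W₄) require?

(W₁W₂): 29×3 by 3×29 → 29×29, cost 29·3·29 = 2523
((W₁W₂)W₃): 29×29 by 29×24 → 29×24, cost 29·29·24 = 20184; cumulative 22707
(((W₁W₂)W₃)W₄): 29×24 by 24×40 → 29×40, cost 29·24·40 = 27840; cumulative 50547
Total: 50547 scalar multiplications.

50547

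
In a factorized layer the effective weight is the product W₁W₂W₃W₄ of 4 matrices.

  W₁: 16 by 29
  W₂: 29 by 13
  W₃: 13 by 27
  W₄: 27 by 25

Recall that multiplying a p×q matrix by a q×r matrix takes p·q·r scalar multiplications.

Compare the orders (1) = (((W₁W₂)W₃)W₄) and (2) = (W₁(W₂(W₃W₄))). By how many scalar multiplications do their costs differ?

7352

Order (1) = (((W₁W₂)W₃)W₄): (W₁W₂): 16×29 by 29×13 → 16×13, cost 16·29·13 = 6032; ((W₁W₂)W₃): 16×13 by 13×27 → 16×27, cost 16·13·27 = 5616; cumulative 11648; (((W₁W₂)W₃)W₄): 16×27 by 27×25 → 16×25, cost 16·27·25 = 10800; cumulative 22448. Total 22448.
Order (2) = (W₁(W₂(W₃W₄))): (W₃W₄): 13×27 by 27×25 → 13×25, cost 13·27·25 = 8775; (W₂(W₃W₄)): 29×13 by 13×25 → 29×25, cost 29·13·25 = 9425; cumulative 18200; (W₁(W₂(W₃W₄))): 16×29 by 29×25 → 16×25, cost 16·29·25 = 11600; cumulative 29800. Total 29800.
Difference: |22448 − 29800| = 7352.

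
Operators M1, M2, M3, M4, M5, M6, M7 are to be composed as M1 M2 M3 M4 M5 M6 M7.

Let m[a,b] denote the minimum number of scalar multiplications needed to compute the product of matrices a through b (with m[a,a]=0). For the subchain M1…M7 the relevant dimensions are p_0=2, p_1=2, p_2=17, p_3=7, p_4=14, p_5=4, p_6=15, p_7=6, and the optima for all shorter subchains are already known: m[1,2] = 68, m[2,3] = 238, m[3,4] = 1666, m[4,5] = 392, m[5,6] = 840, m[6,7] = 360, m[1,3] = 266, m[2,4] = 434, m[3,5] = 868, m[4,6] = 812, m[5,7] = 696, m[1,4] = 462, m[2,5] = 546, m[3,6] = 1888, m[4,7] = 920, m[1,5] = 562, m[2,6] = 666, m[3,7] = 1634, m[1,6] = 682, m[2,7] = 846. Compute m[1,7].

m[1,7] = min over k∈[1,6] of m[1,k]+m[k+1,7]+p_{0}·p_k·p_{7}.
k=1: 0 + 846 + 2·2·6 = 870; k=2: 68 + 1634 + 2·17·6 = 1906; k=3: 266 + 920 + 2·7·6 = 1270; k=4: 462 + 696 + 2·14·6 = 1326; k=5: 562 + 360 + 2·4·6 = 970; k=6: 682 + 0 + 2·15·6 = 862.
Minimum: 862 at k=6.

862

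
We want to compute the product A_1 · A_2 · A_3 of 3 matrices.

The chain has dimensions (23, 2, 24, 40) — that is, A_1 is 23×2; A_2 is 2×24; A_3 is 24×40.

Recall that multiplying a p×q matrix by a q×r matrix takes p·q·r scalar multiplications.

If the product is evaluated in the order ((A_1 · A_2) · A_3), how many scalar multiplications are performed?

(A_1 · A_2): 23×2 by 2×24 → 23×24, cost 23·2·24 = 1104
((A_1 · A_2) · A_3): 23×24 by 24×40 → 23×40, cost 23·24·40 = 22080; cumulative 23184
Total: 23184 scalar multiplications.

23184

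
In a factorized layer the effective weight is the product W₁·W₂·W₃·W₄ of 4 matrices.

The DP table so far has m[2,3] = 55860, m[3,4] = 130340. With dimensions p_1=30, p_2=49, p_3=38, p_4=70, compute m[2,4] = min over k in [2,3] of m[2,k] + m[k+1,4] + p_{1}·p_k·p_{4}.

135660

m[2,4] = min over k∈[2,3] of m[2,k]+m[k+1,4]+p_{1}·p_k·p_{4}.
k=2: 0 + 130340 + 30·49·70 = 233240; k=3: 55860 + 0 + 30·38·70 = 135660.
Minimum: 135660 at k=3.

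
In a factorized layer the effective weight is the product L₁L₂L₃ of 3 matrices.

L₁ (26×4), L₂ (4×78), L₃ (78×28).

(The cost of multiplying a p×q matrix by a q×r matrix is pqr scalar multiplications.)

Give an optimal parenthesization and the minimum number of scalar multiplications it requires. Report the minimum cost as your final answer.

11648

(L₁(L₂L₃)): cost 11648.
((L₁L₂)L₃): cost 64896.
Optimal: (L₁(L₂L₃)) with cost 11648.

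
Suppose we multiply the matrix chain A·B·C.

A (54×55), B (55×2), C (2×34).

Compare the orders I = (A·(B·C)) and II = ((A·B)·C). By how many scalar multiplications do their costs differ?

Order I = (A·(B·C)): (B·C): 55×2 by 2×34 → 55×34, cost 55·2·34 = 3740; (A·(B·C)): 54×55 by 55×34 → 54×34, cost 54·55·34 = 100980; cumulative 104720. Total 104720.
Order II = ((A·B)·C): (A·B): 54×55 by 55×2 → 54×2, cost 54·55·2 = 5940; ((A·B)·C): 54×2 by 2×34 → 54×34, cost 54·2·34 = 3672; cumulative 9612. Total 9612.
Difference: |104720 − 9612| = 95108.

95108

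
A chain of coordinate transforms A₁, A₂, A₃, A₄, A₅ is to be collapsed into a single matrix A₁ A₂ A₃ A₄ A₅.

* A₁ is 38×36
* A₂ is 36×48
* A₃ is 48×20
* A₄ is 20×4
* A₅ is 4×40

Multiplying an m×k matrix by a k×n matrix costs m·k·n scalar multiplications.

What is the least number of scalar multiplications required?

22304

Adjacent pairs: A₁A₂ = 38·36·48 = 65664; A₂A₃ = 36·48·20 = 34560; A₃A₄ = 48·20·4 = 3840; A₄A₅ = 20·4·40 = 3200.
Length 3: A₁..A₃: k=1: 0+34560+38·36·20=61920; k=2: 65664+0+38·48·20=102144 → min 61920 | A₂..A₄: k=2: 0+3840+36·48·4=10752; k=3: 34560+0+36·20·4=37440 → min 10752 | A₃..A₅: k=3: 0+3200+48·20·40=41600; k=4: 3840+0+48·4·40=11520 → min 11520.
Length 4: A₁..A₄: k=1: 0+10752+38·36·4=16224; k=2: 65664+3840+38·48·4=76800; k=3: 61920+0+38·20·4=64960 → min 16224 | A₂..A₅: k=2: 0+11520+36·48·40=80640; k=3: 34560+3200+36·20·40=66560; k=4: 10752+0+36·4·40=16512 → min 16512.
Length 5: A₁..A₅: k=1: 0+16512+38·36·40=71232; k=2: 65664+11520+38·48·40=150144; k=3: 61920+3200+38·20·40=95520; k=4: 16224+0+38·4·40=22304 → min 22304.
Optimal order: ((A₁ (A₂ (A₃ A₄))) A₅) with cost 22304.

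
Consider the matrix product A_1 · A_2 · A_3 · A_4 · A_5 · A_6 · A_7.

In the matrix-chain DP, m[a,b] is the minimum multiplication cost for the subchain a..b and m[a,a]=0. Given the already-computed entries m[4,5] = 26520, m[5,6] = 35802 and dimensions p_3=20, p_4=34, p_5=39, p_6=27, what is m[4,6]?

m[4,6] = min over k∈[4,5] of m[4,k]+m[k+1,6]+p_{3}·p_k·p_{6}.
k=4: 0 + 35802 + 20·34·27 = 54162; k=5: 26520 + 0 + 20·39·27 = 47580.
Minimum: 47580 at k=5.

47580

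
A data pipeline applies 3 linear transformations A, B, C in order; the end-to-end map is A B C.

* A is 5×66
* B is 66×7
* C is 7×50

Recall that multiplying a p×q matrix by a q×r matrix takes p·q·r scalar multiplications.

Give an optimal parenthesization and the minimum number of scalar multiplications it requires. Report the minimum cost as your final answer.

(A (B C)): cost 39600.
((A B) C): cost 4060.
Optimal: ((A B) C) with cost 4060.

4060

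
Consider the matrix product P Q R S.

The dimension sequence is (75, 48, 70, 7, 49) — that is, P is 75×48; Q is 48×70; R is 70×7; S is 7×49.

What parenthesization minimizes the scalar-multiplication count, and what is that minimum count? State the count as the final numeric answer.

74445

Adjacent pairs: PQ = 75·48·70 = 252000; QR = 48·70·7 = 23520; RS = 70·7·49 = 24010.
Length 3: P..R: k=1: 0+23520+75·48·7=48720; k=2: 252000+0+75·70·7=288750 → min 48720 | Q..S: k=2: 0+24010+48·70·49=188650; k=3: 23520+0+48·7·49=39984 → min 39984.
Length 4: P..S: k=1: 0+39984+75·48·49=216384; k=2: 252000+24010+75·70·49=533260; k=3: 48720+0+75·7·49=74445 → min 74445.
Optimal parenthesization: ((P (Q R)) S) with cost 74445.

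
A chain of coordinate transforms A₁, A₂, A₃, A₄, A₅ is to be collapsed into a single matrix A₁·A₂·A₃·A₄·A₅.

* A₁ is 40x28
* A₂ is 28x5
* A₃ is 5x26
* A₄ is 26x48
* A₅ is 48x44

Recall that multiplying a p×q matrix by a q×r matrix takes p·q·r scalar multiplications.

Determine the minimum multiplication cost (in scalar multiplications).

31200

Adjacent pairs: A₁A₂ = 40·28·5 = 5600; A₂A₃ = 28·5·26 = 3640; A₃A₄ = 5·26·48 = 6240; A₄A₅ = 26·48·44 = 54912.
Length 3: A₁..A₃: k=1: 0+3640+40·28·26=32760; k=2: 5600+0+40·5·26=10800 → min 10800 | A₂..A₄: k=2: 0+6240+28·5·48=12960; k=3: 3640+0+28·26·48=38584 → min 12960 | A₃..A₅: k=3: 0+54912+5·26·44=60632; k=4: 6240+0+5·48·44=16800 → min 16800.
Length 4: A₁..A₄: k=1: 0+12960+40·28·48=66720; k=2: 5600+6240+40·5·48=21440; k=3: 10800+0+40·26·48=60720 → min 21440 | A₂..A₅: k=2: 0+16800+28·5·44=22960; k=3: 3640+54912+28·26·44=90584; k=4: 12960+0+28·48·44=72096 → min 22960.
Length 5: A₁..A₅: k=1: 0+22960+40·28·44=72240; k=2: 5600+16800+40·5·44=31200; k=3: 10800+54912+40·26·44=111472; k=4: 21440+0+40·48·44=105920 → min 31200.
Optimal order: ((A₁·A₂)·((A₃·A₄)·A₅)) with cost 31200.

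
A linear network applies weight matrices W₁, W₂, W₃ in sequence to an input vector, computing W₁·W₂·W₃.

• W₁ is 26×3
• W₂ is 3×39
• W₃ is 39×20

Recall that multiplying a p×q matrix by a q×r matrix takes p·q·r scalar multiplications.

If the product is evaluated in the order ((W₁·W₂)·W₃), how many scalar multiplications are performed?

23322

(W₁·W₂): 26×3 by 3×39 → 26×39, cost 26·3·39 = 3042
((W₁·W₂)·W₃): 26×39 by 39×20 → 26×20, cost 26·39·20 = 20280; cumulative 23322
Total: 23322 scalar multiplications.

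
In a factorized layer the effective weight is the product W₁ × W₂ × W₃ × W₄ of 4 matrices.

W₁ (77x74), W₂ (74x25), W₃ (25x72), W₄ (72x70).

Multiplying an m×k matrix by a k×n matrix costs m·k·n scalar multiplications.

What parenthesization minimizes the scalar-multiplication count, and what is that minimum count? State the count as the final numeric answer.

Adjacent pairs: W₁W₂ = 77·74·25 = 142450; W₂W₃ = 74·25·72 = 133200; W₃W₄ = 25·72·70 = 126000.
Length 3: W₁..W₃: k=1: 0+133200+77·74·72=543456; k=2: 142450+0+77·25·72=281050 → min 281050 | W₂..W₄: k=2: 0+126000+74·25·70=255500; k=3: 133200+0+74·72·70=506160 → min 255500.
Length 4: W₁..W₄: k=1: 0+255500+77·74·70=654360; k=2: 142450+126000+77·25·70=403200; k=3: 281050+0+77·72·70=669130 → min 403200.
Optimal parenthesization: ((W₁ × W₂) × (W₃ × W₄)) with cost 403200.

403200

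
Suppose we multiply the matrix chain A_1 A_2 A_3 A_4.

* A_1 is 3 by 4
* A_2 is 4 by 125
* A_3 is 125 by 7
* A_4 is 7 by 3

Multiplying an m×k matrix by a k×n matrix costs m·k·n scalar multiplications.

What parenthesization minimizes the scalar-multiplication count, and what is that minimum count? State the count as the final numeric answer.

3620

Adjacent pairs: A_1A_2 = 3·4·125 = 1500; A_2A_3 = 4·125·7 = 3500; A_3A_4 = 125·7·3 = 2625.
Length 3: A_1..A_3: k=1: 0+3500+3·4·7=3584; k=2: 1500+0+3·125·7=4125 → min 3584 | A_2..A_4: k=2: 0+2625+4·125·3=4125; k=3: 3500+0+4·7·3=3584 → min 3584.
Length 4: A_1..A_4: k=1: 0+3584+3·4·3=3620; k=2: 1500+2625+3·125·3=5250; k=3: 3584+0+3·7·3=3647 → min 3620.
Optimal parenthesization: (A_1 ((A_2 A_3) A_4)) with cost 3620.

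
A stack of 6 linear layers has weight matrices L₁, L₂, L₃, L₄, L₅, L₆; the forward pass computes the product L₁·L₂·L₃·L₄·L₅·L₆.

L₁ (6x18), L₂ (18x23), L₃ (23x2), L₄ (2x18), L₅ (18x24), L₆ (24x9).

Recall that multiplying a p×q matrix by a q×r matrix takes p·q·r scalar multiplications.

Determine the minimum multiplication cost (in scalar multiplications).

2448

Adjacent pairs: L₁L₂ = 6·18·23 = 2484; L₂L₃ = 18·23·2 = 828; L₃L₄ = 23·2·18 = 828; L₄L₅ = 2·18·24 = 864; L₅L₆ = 18·24·9 = 3888.
Length 3: L₁..L₃: k=1: 0+828+6·18·2=1044; k=2: 2484+0+6·23·2=2760 → min 1044 | L₂..L₄: k=2: 0+828+18·23·18=8280; k=3: 828+0+18·2·18=1476 → min 1476 | L₃..L₅: k=3: 0+864+23·2·24=1968; k=4: 828+0+23·18·24=10764 → min 1968 | L₄..L₆: k=4: 0+3888+2·18·9=4212; k=5: 864+0+2·24·9=1296 → min 1296.
Length 4: L₁..L₄: k=1: 0+1476+6·18·18=3420; k=2: 2484+828+6·23·18=5796; k=3: 1044+0+6·2·18=1260 → min 1260 | L₂..L₅: k=2: 0+1968+18·23·24=11904; k=3: 828+864+18·2·24=2556; k=4: 1476+0+18·18·24=9252 → min 2556 | L₃..L₆: k=3: 0+1296+23·2·9=1710; k=4: 828+3888+23·18·9=8442; k=5: 1968+0+23·24·9=6936 → min 1710.
Length 5: L₁..L₅: k=1: 0+2556+6·18·24=5148; k=2: 2484+1968+6·23·24=7764; k=3: 1044+864+6·2·24=2196; k=4: 1260+0+6·18·24=3852 → min 2196 | L₂..L₆: k=2: 0+1710+18·23·9=5436; k=3: 828+1296+18·2·9=2448; k=4: 1476+3888+18·18·9=8280; k=5: 2556+0+18·24·9=6444 → min 2448.
Length 6: L₁..L₆: k=1: 0+2448+6·18·9=3420; k=2: 2484+1710+6·23·9=5436; k=3: 1044+1296+6·2·9=2448; k=4: 1260+3888+6·18·9=6120; k=5: 2196+0+6·24·9=3492 → min 2448.
Optimal order: ((L₁·(L₂·L₃))·((L₄·L₅)·L₆)) with cost 2448.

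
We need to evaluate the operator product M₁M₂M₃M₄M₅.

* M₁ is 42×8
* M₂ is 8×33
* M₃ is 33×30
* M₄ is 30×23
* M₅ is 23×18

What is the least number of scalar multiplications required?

Adjacent pairs: M₁M₂ = 42·8·33 = 11088; M₂M₃ = 8·33·30 = 7920; M₃M₄ = 33·30·23 = 22770; M₄M₅ = 30·23·18 = 12420.
Length 3: M₁..M₃: k=1: 0+7920+42·8·30=18000; k=2: 11088+0+42·33·30=52668 → min 18000 | M₂..M₄: k=2: 0+22770+8·33·23=28842; k=3: 7920+0+8·30·23=13440 → min 13440 | M₃..M₅: k=3: 0+12420+33·30·18=30240; k=4: 22770+0+33·23·18=36432 → min 30240.
Length 4: M₁..M₄: k=1: 0+13440+42·8·23=21168; k=2: 11088+22770+42·33·23=65736; k=3: 18000+0+42·30·23=46980 → min 21168 | M₂..M₅: k=2: 0+30240+8·33·18=34992; k=3: 7920+12420+8·30·18=24660; k=4: 13440+0+8·23·18=16752 → min 16752.
Length 5: M₁..M₅: k=1: 0+16752+42·8·18=22800; k=2: 11088+30240+42·33·18=66276; k=3: 18000+12420+42·30·18=53100; k=4: 21168+0+42·23·18=38556 → min 22800.
Optimal order: (M₁(((M₂M₃)M₄)M₅)) with cost 22800.

22800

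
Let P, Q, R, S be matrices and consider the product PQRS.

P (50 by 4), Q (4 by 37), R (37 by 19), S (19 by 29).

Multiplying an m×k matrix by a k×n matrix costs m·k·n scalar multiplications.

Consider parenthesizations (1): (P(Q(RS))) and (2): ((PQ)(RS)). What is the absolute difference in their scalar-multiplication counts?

Order (1) = (P(Q(RS))): (RS): 37×19 by 19×29 → 37×29, cost 37·19·29 = 20387; (Q(RS)): 4×37 by 37×29 → 4×29, cost 4·37·29 = 4292; cumulative 24679; (P(Q(RS))): 50×4 by 4×29 → 50×29, cost 50·4·29 = 5800; cumulative 30479. Total 30479.
Order (2) = ((PQ)(RS)): (PQ): 50×4 by 4×37 → 50×37, cost 50·4·37 = 7400; (RS): 37×19 by 19×29 → 37×29, cost 37·19·29 = 20387; ((PQ)(RS)): 50×37 by 37×29 → 50×29, cost 50·37·29 = 53650; cumulative 81437. Total 81437.
Difference: |30479 − 81437| = 50958.

50958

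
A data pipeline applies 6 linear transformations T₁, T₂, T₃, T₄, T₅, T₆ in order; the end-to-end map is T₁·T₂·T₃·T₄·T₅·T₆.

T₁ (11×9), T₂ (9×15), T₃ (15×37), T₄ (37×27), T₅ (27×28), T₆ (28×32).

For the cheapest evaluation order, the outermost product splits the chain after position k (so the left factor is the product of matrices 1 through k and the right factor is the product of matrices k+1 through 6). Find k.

Adjacent pairs: T₁T₂ = 11·9·15 = 1485; T₂T₃ = 9·15·37 = 4995; T₃T₄ = 15·37·27 = 14985; T₄T₅ = 37·27·28 = 27972; T₅T₆ = 27·28·32 = 24192.
Length 3: T₁..T₃: k=1: 0+4995+11·9·37=8658; k=2: 1485+0+11·15·37=7590 → min 7590 | T₂..T₄: k=2: 0+14985+9·15·27=18630; k=3: 4995+0+9·37·27=13986 → min 13986 | T₃..T₅: k=3: 0+27972+15·37·28=43512; k=4: 14985+0+15·27·28=26325 → min 26325 | T₄..T₆: k=4: 0+24192+37·27·32=56160; k=5: 27972+0+37·28·32=61124 → min 56160.
Length 4: T₁..T₄: k=1: 0+13986+11·9·27=16659; k=2: 1485+14985+11·15·27=20925; k=3: 7590+0+11·37·27=18579 → min 16659 | T₂..T₅: k=2: 0+26325+9·15·28=30105; k=3: 4995+27972+9·37·28=42291; k=4: 13986+0+9·27·28=20790 → min 20790 | T₃..T₆: k=3: 0+56160+15·37·32=73920; k=4: 14985+24192+15·27·32=52137; k=5: 26325+0+15·28·32=39765 → min 39765.
Length 5: T₁..T₅: k=1: 0+20790+11·9·28=23562; k=2: 1485+26325+11·15·28=32430; k=3: 7590+27972+11·37·28=46958; k=4: 16659+0+11·27·28=24975 → min 23562 | T₂..T₆: k=2: 0+39765+9·15·32=44085; k=3: 4995+56160+9·37·32=71811; k=4: 13986+24192+9·27·32=45954; k=5: 20790+0+9·28·32=28854 → min 28854.
Top-level splits: k=1: (T₁..T₁)·(T₂..T₆) → 0+28854+11·9·32 = 32022; k=2: (T₁..T₂)·(T₃..T₆) → 1485+39765+11·15·32 = 46530; k=3: (T₁..T₃)·(T₄..T₆) → 7590+56160+11·37·32 = 76774; k=4: (T₁..T₄)·(T₅..T₆) → 16659+24192+11·27·32 = 50355; k=5: (T₁..T₅)·(T₆..T₆) → 23562+0+11·28·32 = 33418.
Best split is after T₁, i.e. k = 1.

1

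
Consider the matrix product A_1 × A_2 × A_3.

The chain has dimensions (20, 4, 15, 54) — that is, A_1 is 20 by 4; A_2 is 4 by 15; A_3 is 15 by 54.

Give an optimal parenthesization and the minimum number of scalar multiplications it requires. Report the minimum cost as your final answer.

(A_1 × (A_2 × A_3)): cost 7560.
((A_1 × A_2) × A_3): cost 17400.
Optimal: (A_1 × (A_2 × A_3)) with cost 7560.

7560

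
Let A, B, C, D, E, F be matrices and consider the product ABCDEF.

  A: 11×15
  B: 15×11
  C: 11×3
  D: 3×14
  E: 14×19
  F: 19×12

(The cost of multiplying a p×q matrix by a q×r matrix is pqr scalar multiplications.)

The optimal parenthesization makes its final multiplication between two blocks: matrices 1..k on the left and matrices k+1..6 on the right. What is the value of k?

Adjacent pairs: AB = 11·15·11 = 1815; BC = 15·11·3 = 495; CD = 11·3·14 = 462; DE = 3·14·19 = 798; EF = 14·19·12 = 3192.
Length 3: A..C: k=1: 0+495+11·15·3=990; k=2: 1815+0+11·11·3=2178 → min 990 | B..D: k=2: 0+462+15·11·14=2772; k=3: 495+0+15·3·14=1125 → min 1125 | C..E: k=3: 0+798+11·3·19=1425; k=4: 462+0+11·14·19=3388 → min 1425 | D..F: k=4: 0+3192+3·14·12=3696; k=5: 798+0+3·19·12=1482 → min 1482.
Length 4: A..D: k=1: 0+1125+11·15·14=3435; k=2: 1815+462+11·11·14=3971; k=3: 990+0+11·3·14=1452 → min 1452 | B..E: k=2: 0+1425+15·11·19=4560; k=3: 495+798+15·3·19=2148; k=4: 1125+0+15·14·19=5115 → min 2148 | C..F: k=3: 0+1482+11·3·12=1878; k=4: 462+3192+11·14·12=5502; k=5: 1425+0+11·19·12=3933 → min 1878.
Length 5: A..E: k=1: 0+2148+11·15·19=5283; k=2: 1815+1425+11·11·19=5539; k=3: 990+798+11·3·19=2415; k=4: 1452+0+11·14·19=4378 → min 2415 | B..F: k=2: 0+1878+15·11·12=3858; k=3: 495+1482+15·3·12=2517; k=4: 1125+3192+15·14·12=6837; k=5: 2148+0+15·19·12=5568 → min 2517.
Top-level splits: k=1: (A..A)·(B..F) → 0+2517+11·15·12 = 4497; k=2: (A..B)·(C..F) → 1815+1878+11·11·12 = 5145; k=3: (A..C)·(D..F) → 990+1482+11·3·12 = 2868; k=4: (A..D)·(E..F) → 1452+3192+11·14·12 = 6492; k=5: (A..E)·(F..F) → 2415+0+11·19·12 = 4923.
Best split is after C, i.e. k = 3.

3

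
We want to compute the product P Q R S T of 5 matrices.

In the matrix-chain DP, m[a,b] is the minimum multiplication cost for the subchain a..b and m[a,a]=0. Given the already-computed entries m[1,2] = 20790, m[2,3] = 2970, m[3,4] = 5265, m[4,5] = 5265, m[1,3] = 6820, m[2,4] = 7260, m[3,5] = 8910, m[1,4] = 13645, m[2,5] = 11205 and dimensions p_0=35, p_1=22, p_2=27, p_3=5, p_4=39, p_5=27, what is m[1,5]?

m[1,5] = min over k∈[1,4] of m[1,k]+m[k+1,5]+p_{0}·p_k·p_{5}.
k=1: 0 + 11205 + 35·22·27 = 31995; k=2: 20790 + 8910 + 35·27·27 = 55215; k=3: 6820 + 5265 + 35·5·27 = 16810; k=4: 13645 + 0 + 35·39·27 = 50500.
Minimum: 16810 at k=3.

16810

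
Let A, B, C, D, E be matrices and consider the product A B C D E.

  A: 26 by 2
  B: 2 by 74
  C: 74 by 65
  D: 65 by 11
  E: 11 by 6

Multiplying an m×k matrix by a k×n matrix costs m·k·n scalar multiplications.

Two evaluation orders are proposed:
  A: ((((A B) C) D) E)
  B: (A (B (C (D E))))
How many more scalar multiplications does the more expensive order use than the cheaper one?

114864

Order A = ((((A B) C) D) E): (A B): 26×2 by 2×74 → 26×74, cost 26·2·74 = 3848; ((A B) C): 26×74 by 74×65 → 26×65, cost 26·74·65 = 125060; cumulative 128908; (((A B) C) D): 26×65 by 65×11 → 26×11, cost 26·65·11 = 18590; cumulative 147498; ((((A B) C) D) E): 26×11 by 11×6 → 26×6, cost 26·11·6 = 1716; cumulative 149214. Total 149214.
Order B = (A (B (C (D E)))): (D E): 65×11 by 11×6 → 65×6, cost 65·11·6 = 4290; (C (D E)): 74×65 by 65×6 → 74×6, cost 74·65·6 = 28860; cumulative 33150; (B (C (D E))): 2×74 by 74×6 → 2×6, cost 2·74·6 = 888; cumulative 34038; (A (B (C (D E)))): 26×2 by 2×6 → 26×6, cost 26·2·6 = 312; cumulative 34350. Total 34350.
Difference: |149214 − 34350| = 114864.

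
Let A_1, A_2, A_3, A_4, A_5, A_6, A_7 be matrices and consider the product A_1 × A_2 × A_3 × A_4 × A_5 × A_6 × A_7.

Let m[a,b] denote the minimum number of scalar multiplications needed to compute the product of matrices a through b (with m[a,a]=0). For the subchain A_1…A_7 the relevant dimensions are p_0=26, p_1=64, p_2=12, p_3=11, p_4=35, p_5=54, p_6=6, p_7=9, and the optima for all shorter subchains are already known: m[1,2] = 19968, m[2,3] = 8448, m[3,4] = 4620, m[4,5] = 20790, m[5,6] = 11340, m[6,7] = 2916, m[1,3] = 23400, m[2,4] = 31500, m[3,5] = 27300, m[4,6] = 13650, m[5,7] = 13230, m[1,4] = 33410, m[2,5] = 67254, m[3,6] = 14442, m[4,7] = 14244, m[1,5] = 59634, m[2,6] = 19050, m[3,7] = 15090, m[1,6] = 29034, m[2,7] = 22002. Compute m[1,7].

m[1,7] = min over k∈[1,6] of m[1,k]+m[k+1,7]+p_{0}·p_k·p_{7}.
k=1: 0 + 22002 + 26·64·9 = 36978; k=2: 19968 + 15090 + 26·12·9 = 37866; k=3: 23400 + 14244 + 26·11·9 = 40218; k=4: 33410 + 13230 + 26·35·9 = 54830; k=5: 59634 + 2916 + 26·54·9 = 75186; k=6: 29034 + 0 + 26·6·9 = 30438.
Minimum: 30438 at k=6.

30438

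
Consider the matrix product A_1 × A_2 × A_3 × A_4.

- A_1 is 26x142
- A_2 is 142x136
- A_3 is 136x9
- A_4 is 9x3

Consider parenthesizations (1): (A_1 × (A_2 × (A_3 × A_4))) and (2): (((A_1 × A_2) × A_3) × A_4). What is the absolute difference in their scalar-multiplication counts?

Order (1) = (A_1 × (A_2 × (A_3 × A_4))): (A_3 × A_4): 136×9 by 9×3 → 136×3, cost 136·9·3 = 3672; (A_2 × (A_3 × A_4)): 142×136 by 136×3 → 142×3, cost 142·136·3 = 57936; cumulative 61608; (A_1 × (A_2 × (A_3 × A_4))): 26×142 by 142×3 → 26×3, cost 26·142·3 = 11076; cumulative 72684. Total 72684.
Order (2) = (((A_1 × A_2) × A_3) × A_4): (A_1 × A_2): 26×142 by 142×136 → 26×136, cost 26·142·136 = 502112; ((A_1 × A_2) × A_3): 26×136 by 136×9 → 26×9, cost 26·136·9 = 31824; cumulative 533936; (((A_1 × A_2) × A_3) × A_4): 26×9 by 9×3 → 26×3, cost 26·9·3 = 702; cumulative 534638. Total 534638.
Difference: |72684 − 534638| = 461954.

461954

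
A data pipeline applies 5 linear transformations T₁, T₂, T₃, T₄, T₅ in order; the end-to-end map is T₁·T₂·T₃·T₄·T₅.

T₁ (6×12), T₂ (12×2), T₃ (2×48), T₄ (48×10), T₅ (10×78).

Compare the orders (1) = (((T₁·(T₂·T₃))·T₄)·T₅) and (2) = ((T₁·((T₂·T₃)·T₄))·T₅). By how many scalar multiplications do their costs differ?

Order (1) = (((T₁·(T₂·T₃))·T₄)·T₅): (T₂·T₃): 12×2 by 2×48 → 12×48, cost 12·2·48 = 1152; (T₁·(T₂·T₃)): 6×12 by 12×48 → 6×48, cost 6·12·48 = 3456; cumulative 4608; ((T₁·(T₂·T₃))·T₄): 6×48 by 48×10 → 6×10, cost 6·48·10 = 2880; cumulative 7488; (((T₁·(T₂·T₃))·T₄)·T₅): 6×10 by 10×78 → 6×78, cost 6·10·78 = 4680; cumulative 12168. Total 12168.
Order (2) = ((T₁·((T₂·T₃)·T₄))·T₅): (T₂·T₃): 12×2 by 2×48 → 12×48, cost 12·2·48 = 1152; ((T₂·T₃)·T₄): 12×48 by 48×10 → 12×10, cost 12·48·10 = 5760; cumulative 6912; (T₁·((T₂·T₃)·T₄)): 6×12 by 12×10 → 6×10, cost 6·12·10 = 720; cumulative 7632; ((T₁·((T₂·T₃)·T₄))·T₅): 6×10 by 10×78 → 6×78, cost 6·10·78 = 4680; cumulative 12312. Total 12312.
Difference: |12168 − 12312| = 144.

144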